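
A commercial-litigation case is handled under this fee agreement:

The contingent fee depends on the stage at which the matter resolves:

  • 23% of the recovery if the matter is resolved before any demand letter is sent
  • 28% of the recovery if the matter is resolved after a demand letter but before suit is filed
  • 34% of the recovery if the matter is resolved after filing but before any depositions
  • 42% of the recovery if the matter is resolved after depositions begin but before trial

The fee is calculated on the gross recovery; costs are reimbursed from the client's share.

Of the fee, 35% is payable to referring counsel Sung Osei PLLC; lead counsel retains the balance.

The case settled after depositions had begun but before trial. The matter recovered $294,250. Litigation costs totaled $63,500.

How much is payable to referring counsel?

Fee base is the gross recovery, $294,250; costs are reimbursed separately.
The matter settled after depositions had begun but before trial, so the 42% rate applies.
$294,250 × 42% = $123,585.00
Referral share: 35% of $123,585.00 = $43,254.75; lead counsel retains $123,585.00 − $43,254.75 = $80,330.25.

$43,254.75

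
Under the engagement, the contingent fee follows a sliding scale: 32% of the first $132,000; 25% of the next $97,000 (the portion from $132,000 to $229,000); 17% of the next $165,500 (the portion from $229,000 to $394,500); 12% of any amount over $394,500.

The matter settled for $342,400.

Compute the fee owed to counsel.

$85,768.00

First $132,000 at 32% = $42,240.00
Next $97,000 at 25% = $24,250.00
Remaining $113,400 at 17% = $19,278.00
Fee: $42,240.00 + $24,250.00 + $19,278.00 = $85,768.00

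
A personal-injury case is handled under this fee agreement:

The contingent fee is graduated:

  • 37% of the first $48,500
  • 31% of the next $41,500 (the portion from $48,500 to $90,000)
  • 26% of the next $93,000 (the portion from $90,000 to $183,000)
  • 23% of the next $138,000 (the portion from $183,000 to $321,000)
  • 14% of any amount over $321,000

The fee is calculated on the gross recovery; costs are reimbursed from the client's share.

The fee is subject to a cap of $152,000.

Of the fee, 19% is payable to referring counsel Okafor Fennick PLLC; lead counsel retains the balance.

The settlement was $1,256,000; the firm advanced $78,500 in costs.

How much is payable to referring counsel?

$28,880.00

Fee base is the gross recovery, $1,256,000; costs are reimbursed separately.
First $48,500 at 37% = $17,945.00
Next $41,500 at 31% = $12,865.00
Next $93,000 at 26% = $24,180.00
Next $138,000 at 23% = $31,740.00
Remaining $935,000 at 14% = $130,900.00
Fee: $17,945.00 + $12,865.00 + $24,180.00 + $31,740.00 + $130,900.00 = $217,630.00
$217,630.00 exceeds the $152,000 cap, so the fee is capped at $152,000.00.
Referral share: 19% of $152,000.00 = $28,880.00; lead counsel retains $152,000.00 − $28,880.00 = $123,120.00.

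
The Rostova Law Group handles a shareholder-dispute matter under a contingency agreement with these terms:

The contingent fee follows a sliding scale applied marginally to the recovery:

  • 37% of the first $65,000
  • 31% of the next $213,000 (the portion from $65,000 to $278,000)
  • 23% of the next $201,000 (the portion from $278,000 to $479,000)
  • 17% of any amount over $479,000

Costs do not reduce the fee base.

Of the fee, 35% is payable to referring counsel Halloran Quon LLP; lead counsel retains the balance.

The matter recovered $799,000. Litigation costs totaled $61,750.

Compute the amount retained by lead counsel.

$123,961.50

Fee base is the gross recovery, $799,000; costs are reimbursed separately.
First $65,000 at 37% = $24,050.00
Next $213,000 at 31% = $66,030.00
Next $201,000 at 23% = $46,230.00
Remaining $320,000 at 17% = $54,400.00
Fee: $24,050.00 + $66,030.00 + $46,230.00 + $54,400.00 = $190,710.00
Referral share: 35% of $190,710.00 = $66,748.50; lead counsel retains $190,710.00 − $66,748.50 = $123,961.50.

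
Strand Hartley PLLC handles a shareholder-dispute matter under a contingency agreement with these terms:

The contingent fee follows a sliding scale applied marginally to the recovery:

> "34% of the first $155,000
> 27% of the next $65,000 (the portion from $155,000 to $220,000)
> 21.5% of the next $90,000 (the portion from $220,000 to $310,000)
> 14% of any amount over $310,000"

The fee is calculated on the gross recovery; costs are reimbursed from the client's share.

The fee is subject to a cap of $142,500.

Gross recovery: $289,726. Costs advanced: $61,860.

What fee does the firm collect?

$85,241.09

Fee base is the gross recovery, $289,726; costs are reimbursed separately.
First $155,000 at 34% = $52,700.00
Next $65,000 at 27% = $17,550.00
Remaining $69,726 at 21.5% = $14,991.09
Fee: $52,700.00 + $17,550.00 + $14,991.09 = $85,241.09
$85,241.09 is under the $142,500 cap.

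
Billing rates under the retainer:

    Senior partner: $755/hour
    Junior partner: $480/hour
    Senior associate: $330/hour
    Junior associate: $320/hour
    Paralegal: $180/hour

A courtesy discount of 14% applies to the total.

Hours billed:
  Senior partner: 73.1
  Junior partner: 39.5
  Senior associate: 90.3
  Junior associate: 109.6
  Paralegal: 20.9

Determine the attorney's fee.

$122,793.81

Senior partner: 73.1 × $755 = $55,190.50
Junior partner: 39.5 × $480 = $18,960.00
Senior associate: 90.3 × $330 = $29,799.00
Junior associate: 109.6 × $320 = $35,072.00
Paralegal: 20.9 × $180 = $3,762.00
Subtotal: $142,783.50
Less 14% discount: −$19,989.69
Total: $142,783.50 − $19,989.69 = $122,793.81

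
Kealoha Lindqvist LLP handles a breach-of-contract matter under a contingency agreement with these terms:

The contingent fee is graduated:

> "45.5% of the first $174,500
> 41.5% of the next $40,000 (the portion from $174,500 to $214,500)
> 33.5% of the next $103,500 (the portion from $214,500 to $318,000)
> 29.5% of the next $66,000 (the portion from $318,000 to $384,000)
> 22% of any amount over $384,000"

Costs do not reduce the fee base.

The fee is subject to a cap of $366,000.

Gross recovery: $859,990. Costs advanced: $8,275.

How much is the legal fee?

$254,857.80

Fee base is the gross recovery, $859,990; costs are reimbursed separately.
First $174,500 at 45.5% = $79,397.50
Next $40,000 at 41.5% = $16,600.00
Next $103,500 at 33.5% = $34,672.50
Next $66,000 at 29.5% = $19,470.00
Remaining $475,990 at 22% = $104,717.80
Fee: $79,397.50 + $16,600.00 + $34,672.50 + $19,470.00 + $104,717.80 = $254,857.80
$254,857.80 is under the $366,000 cap.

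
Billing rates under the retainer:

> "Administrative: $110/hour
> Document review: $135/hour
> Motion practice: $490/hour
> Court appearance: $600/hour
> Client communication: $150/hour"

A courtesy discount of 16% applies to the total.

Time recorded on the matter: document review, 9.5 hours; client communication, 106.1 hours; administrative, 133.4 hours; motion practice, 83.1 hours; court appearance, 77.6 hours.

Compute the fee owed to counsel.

$100,086.42

Administrative: 133.4 × $110 = $14,674.00
Document review: 9.5 × $135 = $1,282.50
Motion practice: 83.1 × $490 = $40,719.00
Court appearance: 77.6 × $600 = $46,560.00
Client communication: 106.1 × $150 = $15,915.00
Subtotal: $119,150.50
Less 16% discount: −$19,064.08
Total: $119,150.50 − $19,064.08 = $100,086.42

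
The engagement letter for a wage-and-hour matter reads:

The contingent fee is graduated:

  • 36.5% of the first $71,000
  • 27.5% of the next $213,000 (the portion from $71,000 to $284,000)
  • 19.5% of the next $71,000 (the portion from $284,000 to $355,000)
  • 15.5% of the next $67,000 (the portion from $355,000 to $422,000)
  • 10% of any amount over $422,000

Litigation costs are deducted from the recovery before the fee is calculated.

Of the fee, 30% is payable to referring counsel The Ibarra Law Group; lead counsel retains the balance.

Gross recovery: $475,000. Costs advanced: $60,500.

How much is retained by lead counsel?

$75,290.25

Fee base (net of costs): $475,000 − $60,500 = $414,500
First $71,000 at 36.5% = $25,915.00
Next $213,000 at 27.5% = $58,575.00
Next $71,000 at 19.5% = $13,845.00
Remaining $59,500 at 15.5% = $9,222.50
Fee: $25,915.00 + $58,575.00 + $13,845.00 + $9,222.50 = $107,557.50
Referral share: 30% of $107,557.50 = $32,267.25; lead counsel retains $107,557.50 − $32,267.25 = $75,290.25.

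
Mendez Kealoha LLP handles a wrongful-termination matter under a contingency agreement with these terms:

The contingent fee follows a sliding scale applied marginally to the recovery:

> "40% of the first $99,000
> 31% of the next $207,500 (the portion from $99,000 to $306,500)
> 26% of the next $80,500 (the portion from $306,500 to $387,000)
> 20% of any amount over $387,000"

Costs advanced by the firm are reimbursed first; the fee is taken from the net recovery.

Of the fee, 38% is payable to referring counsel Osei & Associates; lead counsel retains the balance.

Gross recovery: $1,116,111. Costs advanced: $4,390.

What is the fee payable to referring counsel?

Fee base (net of costs): $1,116,111 − $4,390 = $1,111,721
First $99,000 at 40% = $39,600.00
Next $207,500 at 31% = $64,325.00
Next $80,500 at 26% = $20,930.00
Remaining $724,721 at 20% = $144,944.20
Fee: $39,600.00 + $64,325.00 + $20,930.00 + $144,944.20 = $269,799.20
Referral share: 38% of $269,799.20 = $102,523.70; lead counsel retains $269,799.20 − $102,523.70 = $167,275.50.

$102,523.70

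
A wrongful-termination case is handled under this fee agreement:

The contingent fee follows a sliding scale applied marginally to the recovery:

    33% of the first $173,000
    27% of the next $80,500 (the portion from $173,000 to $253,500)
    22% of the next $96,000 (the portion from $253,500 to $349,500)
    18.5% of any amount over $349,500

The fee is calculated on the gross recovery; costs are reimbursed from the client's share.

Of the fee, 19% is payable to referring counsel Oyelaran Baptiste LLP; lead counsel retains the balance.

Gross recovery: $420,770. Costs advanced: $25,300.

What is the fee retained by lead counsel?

Fee base is the gross recovery, $420,770; costs are reimbursed separately.
First $173,000 at 33% = $57,090.00
Next $80,500 at 27% = $21,735.00
Next $96,000 at 22% = $21,120.00
Remaining $71,270 at 18.5% = $13,184.95
Fee: $57,090.00 + $21,735.00 + $21,120.00 + $13,184.95 = $113,129.95
Referral share: 19% of $113,129.95 = $21,494.69; lead counsel retains $113,129.95 − $21,494.69 = $91,635.26.

$91,635.26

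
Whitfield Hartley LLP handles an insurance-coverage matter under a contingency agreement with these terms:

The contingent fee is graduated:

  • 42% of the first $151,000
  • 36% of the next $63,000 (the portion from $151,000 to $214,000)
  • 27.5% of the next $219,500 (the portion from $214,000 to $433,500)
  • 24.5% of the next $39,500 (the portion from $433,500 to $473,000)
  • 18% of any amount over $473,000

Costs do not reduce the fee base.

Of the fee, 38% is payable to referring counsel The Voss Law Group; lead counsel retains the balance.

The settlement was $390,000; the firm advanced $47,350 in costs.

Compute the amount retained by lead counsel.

$83,390.00

Fee base is the gross recovery, $390,000; costs are reimbursed separately.
First $151,000 at 42% = $63,420.00
Next $63,000 at 36% = $22,680.00
Remaining $176,000 at 27.5% = $48,400.00
Fee: $63,420.00 + $22,680.00 + $48,400.00 = $134,500.00
Referral share: 38% of $134,500.00 = $51,110.00; lead counsel retains $134,500.00 − $51,110.00 = $83,390.00.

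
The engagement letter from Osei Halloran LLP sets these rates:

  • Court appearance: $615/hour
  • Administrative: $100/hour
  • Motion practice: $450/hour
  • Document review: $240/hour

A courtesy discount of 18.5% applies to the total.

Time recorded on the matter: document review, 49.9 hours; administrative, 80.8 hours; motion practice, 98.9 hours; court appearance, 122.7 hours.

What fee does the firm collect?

Court appearance: 122.7 × $615 = $75,460.50
Administrative: 80.8 × $100 = $8,080.00
Motion practice: 98.9 × $450 = $44,505.00
Document review: 49.9 × $240 = $11,976.00
Subtotal: $140,021.50
Less 18.5% discount: −$25,903.98
Total: $140,021.50 − $25,903.98 = $114,117.52

$114,117.52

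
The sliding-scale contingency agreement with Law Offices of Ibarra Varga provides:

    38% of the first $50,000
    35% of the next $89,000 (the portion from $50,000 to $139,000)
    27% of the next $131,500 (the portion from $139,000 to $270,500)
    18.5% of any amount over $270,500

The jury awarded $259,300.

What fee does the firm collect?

First $50,000 at 38% = $19,000.00
Next $89,000 at 35% = $31,150.00
Remaining $120,300 at 27% = $32,481.00
Fee: $19,000.00 + $31,150.00 + $32,481.00 = $82,631.00

$82,631.00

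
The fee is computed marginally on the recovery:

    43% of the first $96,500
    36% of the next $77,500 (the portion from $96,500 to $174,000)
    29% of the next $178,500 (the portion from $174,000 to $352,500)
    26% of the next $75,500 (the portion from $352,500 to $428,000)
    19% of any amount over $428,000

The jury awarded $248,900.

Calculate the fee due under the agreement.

First $96,500 at 43% = $41,495.00
Next $77,500 at 36% = $27,900.00
Remaining $74,900 at 29% = $21,721.00
Fee: $41,495.00 + $27,900.00 + $21,721.00 = $91,116.00

$91,116.00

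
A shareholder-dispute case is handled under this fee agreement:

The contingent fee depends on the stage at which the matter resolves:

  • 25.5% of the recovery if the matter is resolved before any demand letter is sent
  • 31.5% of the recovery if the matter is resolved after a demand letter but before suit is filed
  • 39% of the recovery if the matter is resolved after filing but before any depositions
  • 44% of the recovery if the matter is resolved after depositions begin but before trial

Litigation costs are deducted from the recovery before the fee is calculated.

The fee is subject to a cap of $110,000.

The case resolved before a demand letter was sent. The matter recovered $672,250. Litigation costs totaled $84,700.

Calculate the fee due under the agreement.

Fee base (net of costs): $672,250 − $84,700 = $587,550
The matter resolved before a demand letter was sent, so the 25.5% rate applies.
$587,550 × 25.5% = $149,825.25
$149,825.25 exceeds the $110,000 cap, so the fee is capped at $110,000.00.

$110,000.00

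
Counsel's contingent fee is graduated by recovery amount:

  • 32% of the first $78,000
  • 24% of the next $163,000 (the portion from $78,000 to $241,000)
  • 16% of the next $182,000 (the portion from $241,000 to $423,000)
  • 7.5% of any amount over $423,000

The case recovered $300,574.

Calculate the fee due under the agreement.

First $78,000 at 32% = $24,960.00
Next $163,000 at 24% = $39,120.00
Remaining $59,574 at 16% = $9,531.84
Fee: $24,960.00 + $39,120.00 + $9,531.84 = $73,611.84

$73,611.84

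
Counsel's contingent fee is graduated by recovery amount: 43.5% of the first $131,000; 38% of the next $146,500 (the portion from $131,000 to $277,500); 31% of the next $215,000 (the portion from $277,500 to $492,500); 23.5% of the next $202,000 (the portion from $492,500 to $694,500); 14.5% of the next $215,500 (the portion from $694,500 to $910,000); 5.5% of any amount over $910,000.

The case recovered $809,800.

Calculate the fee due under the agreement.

$243,493.50

First $131,000 at 43.5% = $56,985.00
Next $146,500 at 38% = $55,670.00
Next $215,000 at 31% = $66,650.00
Next $202,000 at 23.5% = $47,470.00
Remaining $115,300 at 14.5% = $16,718.50
Fee: $56,985.00 + $55,670.00 + $66,650.00 + $47,470.00 + $16,718.50 = $243,493.50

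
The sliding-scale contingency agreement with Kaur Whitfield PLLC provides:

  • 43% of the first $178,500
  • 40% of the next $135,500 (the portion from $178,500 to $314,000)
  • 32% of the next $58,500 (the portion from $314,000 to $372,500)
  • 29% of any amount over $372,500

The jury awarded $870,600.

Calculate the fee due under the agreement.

First $178,500 at 43% = $76,755.00
Next $135,500 at 40% = $54,200.00
Next $58,500 at 32% = $18,720.00
Remaining $498,100 at 29% = $144,449.00
Fee: $76,755.00 + $54,200.00 + $18,720.00 + $144,449.00 = $294,124.00

$294,124.00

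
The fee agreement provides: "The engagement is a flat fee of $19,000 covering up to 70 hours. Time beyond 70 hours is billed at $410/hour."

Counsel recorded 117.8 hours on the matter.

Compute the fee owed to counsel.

Flat fee: $19,000.00
Excess hours: 117.8 − 70 = 47.8
Overrun: 47.8 × $410 = $19,598.00
Total: $19,000.00 + $19,598.00 = $38,598.00

$38,598.00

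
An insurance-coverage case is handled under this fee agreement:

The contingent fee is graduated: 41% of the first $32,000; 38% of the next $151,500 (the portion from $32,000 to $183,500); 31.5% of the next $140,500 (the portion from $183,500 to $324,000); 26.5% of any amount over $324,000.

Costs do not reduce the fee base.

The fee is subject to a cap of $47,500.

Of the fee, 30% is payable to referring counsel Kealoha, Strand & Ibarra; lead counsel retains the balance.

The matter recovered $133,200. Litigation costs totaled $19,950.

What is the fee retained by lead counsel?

$33,250.00

Fee base is the gross recovery, $133,200; costs are reimbursed separately.
First $32,000 at 41% = $13,120.00
Remaining $101,200 at 38% = $38,456.00
Fee: $13,120.00 + $38,456.00 = $51,576.00
$51,576.00 exceeds the $47,500 cap, so the fee is capped at $47,500.00.
Referral share: 30% of $47,500.00 = $14,250.00; lead counsel retains $47,500.00 − $14,250.00 = $33,250.00.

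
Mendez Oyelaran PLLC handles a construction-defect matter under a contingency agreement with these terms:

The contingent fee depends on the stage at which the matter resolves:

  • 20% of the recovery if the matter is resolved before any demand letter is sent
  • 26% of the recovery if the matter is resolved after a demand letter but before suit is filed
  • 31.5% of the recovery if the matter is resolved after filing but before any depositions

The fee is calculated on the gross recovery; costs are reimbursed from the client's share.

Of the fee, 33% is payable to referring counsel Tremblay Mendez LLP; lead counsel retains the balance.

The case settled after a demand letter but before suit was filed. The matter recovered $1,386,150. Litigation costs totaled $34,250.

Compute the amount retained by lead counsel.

$241,467.33

Fee base is the gross recovery, $1,386,150; costs are reimbursed separately.
The matter settled after a demand letter but before suit was filed, so the 26% rate applies.
$1,386,150 × 26% = $360,399.00
Referral share: 33% of $360,399.00 = $118,931.67; lead counsel retains $360,399.00 − $118,931.67 = $241,467.33.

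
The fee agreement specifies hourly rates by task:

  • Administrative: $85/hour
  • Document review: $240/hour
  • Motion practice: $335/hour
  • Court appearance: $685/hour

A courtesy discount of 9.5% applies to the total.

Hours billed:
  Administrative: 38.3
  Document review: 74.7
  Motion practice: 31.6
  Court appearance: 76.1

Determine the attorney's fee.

Administrative: 38.3 × $85 = $3,255.50
Document review: 74.7 × $240 = $17,928.00
Motion practice: 31.6 × $335 = $10,586.00
Court appearance: 76.1 × $685 = $52,128.50
Subtotal: $83,898.00
Less 9.5% discount: −$7,970.31
Total: $83,898.00 − $7,970.31 = $75,927.69

$75,927.69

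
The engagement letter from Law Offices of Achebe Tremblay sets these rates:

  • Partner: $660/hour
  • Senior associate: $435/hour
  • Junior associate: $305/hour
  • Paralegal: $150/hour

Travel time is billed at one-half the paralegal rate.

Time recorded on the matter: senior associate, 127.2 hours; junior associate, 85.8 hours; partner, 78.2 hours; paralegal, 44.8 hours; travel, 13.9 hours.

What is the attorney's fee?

$140,875.50

Partner: 78.2 × $660 = $51,612.00
Senior associate: 127.2 × $435 = $55,332.00
Junior associate: 85.8 × $305 = $26,169.00
Paralegal: 44.8 × $150 = $6,720.00
Subtotal: $51,612.00 + $55,332.00 + $26,169.00 + $6,720.00 = $139,833.00
Travel: 13.9 × ($150 ÷ 2) = 13.9 × $75.00 = $1,042.50
Total: $139,833.00 + $1,042.50 = $140,875.50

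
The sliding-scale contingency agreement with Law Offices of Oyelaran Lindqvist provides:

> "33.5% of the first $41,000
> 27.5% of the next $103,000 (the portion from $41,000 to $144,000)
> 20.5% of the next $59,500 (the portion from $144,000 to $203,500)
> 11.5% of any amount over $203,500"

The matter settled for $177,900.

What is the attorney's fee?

First $41,000 at 33.5% = $13,735.00
Next $103,000 at 27.5% = $28,325.00
Remaining $33,900 at 20.5% = $6,949.50
Fee: $13,735.00 + $28,325.00 + $6,949.50 = $49,009.50

$49,009.50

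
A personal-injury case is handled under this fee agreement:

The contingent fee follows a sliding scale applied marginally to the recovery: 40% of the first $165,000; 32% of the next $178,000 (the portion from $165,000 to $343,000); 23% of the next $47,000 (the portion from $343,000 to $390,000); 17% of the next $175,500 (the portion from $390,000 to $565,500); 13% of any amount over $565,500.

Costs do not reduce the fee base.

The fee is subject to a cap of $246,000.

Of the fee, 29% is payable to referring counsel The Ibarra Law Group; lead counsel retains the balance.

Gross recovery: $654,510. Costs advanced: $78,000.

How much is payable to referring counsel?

Fee base is the gross recovery, $654,510; costs are reimbursed separately.
First $165,000 at 40% = $66,000.00
Next $178,000 at 32% = $56,960.00
Next $47,000 at 23% = $10,810.00
Next $175,500 at 17% = $29,835.00
Remaining $89,010 at 13% = $11,571.30
Fee: $66,000.00 + $56,960.00 + $10,810.00 + $29,835.00 + $11,571.30 = $175,176.30
$175,176.30 is under the $246,000 cap.
Referral share: 29% of $175,176.30 = $50,801.13; lead counsel retains $175,176.30 − $50,801.13 = $124,375.17.

$50,801.13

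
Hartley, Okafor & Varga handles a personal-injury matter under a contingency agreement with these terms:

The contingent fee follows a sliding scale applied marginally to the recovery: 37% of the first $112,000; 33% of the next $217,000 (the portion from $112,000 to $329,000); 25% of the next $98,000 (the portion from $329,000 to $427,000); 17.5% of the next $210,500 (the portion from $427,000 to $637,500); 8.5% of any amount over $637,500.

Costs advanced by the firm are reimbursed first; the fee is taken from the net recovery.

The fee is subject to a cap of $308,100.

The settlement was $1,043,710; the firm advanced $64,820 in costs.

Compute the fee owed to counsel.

$203,405.65

Fee base (net of costs): $1,043,710 − $64,820 = $978,890
First $112,000 at 37% = $41,440.00
Next $217,000 at 33% = $71,610.00
Next $98,000 at 25% = $24,500.00
Next $210,500 at 17.5% = $36,837.50
Remaining $341,390 at 8.5% = $29,018.15
Fee: $41,440.00 + $71,610.00 + $24,500.00 + $36,837.50 + $29,018.15 = $203,405.65
$203,405.65 is under the $308,100 cap.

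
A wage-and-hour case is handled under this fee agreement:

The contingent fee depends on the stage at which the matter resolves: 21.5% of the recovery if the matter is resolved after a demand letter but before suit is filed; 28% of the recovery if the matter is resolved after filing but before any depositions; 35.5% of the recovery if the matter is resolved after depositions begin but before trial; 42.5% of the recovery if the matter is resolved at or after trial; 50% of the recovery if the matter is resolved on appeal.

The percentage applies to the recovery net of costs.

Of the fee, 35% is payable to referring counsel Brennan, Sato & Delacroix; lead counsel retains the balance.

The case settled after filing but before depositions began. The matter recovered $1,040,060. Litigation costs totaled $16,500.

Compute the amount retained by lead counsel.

$186,287.92

Fee base (net of costs): $1,040,060 − $16,500 = $1,023,560
The matter settled after filing but before depositions began, so the 28% rate applies.
$1,023,560 × 28% = $286,596.80
Referral share: 35% of $286,596.80 = $100,308.88; lead counsel retains $286,596.80 − $100,308.88 = $186,287.92.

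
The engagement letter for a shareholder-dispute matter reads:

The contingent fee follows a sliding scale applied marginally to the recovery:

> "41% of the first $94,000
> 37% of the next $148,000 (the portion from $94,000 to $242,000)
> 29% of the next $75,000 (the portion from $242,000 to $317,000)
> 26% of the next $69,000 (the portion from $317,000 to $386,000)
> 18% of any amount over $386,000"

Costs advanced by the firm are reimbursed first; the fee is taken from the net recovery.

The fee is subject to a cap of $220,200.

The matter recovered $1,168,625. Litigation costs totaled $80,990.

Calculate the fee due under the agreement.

Fee base (net of costs): $1,168,625 − $80,990 = $1,087,635
First $94,000 at 41% = $38,540.00
Next $148,000 at 37% = $54,760.00
Next $75,000 at 29% = $21,750.00
Next $69,000 at 26% = $17,940.00
Remaining $701,635 at 18% = $126,294.30
Fee: $38,540.00 + $54,760.00 + $21,750.00 + $17,940.00 + $126,294.30 = $259,284.30
$259,284.30 exceeds the $220,200 cap, so the fee is capped at $220,200.00.

$220,200.00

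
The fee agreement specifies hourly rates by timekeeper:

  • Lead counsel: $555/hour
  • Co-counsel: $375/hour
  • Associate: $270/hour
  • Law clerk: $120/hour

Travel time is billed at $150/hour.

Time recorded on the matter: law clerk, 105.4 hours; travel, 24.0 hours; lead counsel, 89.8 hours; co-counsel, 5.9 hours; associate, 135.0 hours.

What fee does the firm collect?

$104,749.50

Lead counsel: 89.8 × $555 = $49,839.00
Co-counsel: 5.9 × $375 = $2,212.50
Associate: 135.0 × $270 = $36,450.00
Law clerk: 105.4 × $120 = $12,648.00
Subtotal: $49,839.00 + $2,212.50 + $36,450.00 + $12,648.00 = $101,149.50
Travel: 24.0 × $150 = $3,600.00
Total: $101,149.50 + $3,600.00 = $104,749.50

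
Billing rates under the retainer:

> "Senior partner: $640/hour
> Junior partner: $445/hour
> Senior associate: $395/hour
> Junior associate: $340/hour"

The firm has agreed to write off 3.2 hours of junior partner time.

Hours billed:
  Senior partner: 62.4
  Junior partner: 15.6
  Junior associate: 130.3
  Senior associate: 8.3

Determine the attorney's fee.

$93,034.50

Senior partner: 62.4 × $640 = $39,936.00
Junior partner: 15.6 × $445 = $6,942.00
Senior associate: 8.3 × $395 = $3,278.50
Junior associate: 130.3 × $340 = $44,302.00
Subtotal: $94,458.50
Write-off: 3.2 × $445 = $1,424.00
Total: $94,458.50 − $1,424.00 = $93,034.50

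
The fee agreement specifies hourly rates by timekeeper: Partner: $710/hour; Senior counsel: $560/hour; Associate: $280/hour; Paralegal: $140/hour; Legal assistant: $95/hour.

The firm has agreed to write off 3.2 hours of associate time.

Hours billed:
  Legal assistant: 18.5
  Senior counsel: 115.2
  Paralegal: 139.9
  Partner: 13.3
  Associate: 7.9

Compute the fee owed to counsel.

$96,614.50

Partner: 13.3 × $710 = $9,443.00
Senior counsel: 115.2 × $560 = $64,512.00
Associate: 7.9 × $280 = $2,212.00
Paralegal: 139.9 × $140 = $19,586.00
Legal assistant: 18.5 × $95 = $1,757.50
Subtotal: $97,510.50
Write-off: 3.2 × $280 = $896.00
Total: $97,510.50 − $896.00 = $96,614.50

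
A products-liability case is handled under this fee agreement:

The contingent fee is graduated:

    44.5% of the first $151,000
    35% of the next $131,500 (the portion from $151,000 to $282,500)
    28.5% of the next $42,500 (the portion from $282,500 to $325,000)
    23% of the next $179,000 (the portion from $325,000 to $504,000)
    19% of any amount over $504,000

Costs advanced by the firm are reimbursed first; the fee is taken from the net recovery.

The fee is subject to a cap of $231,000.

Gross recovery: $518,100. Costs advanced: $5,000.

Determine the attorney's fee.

$168,231.50

Fee base (net of costs): $518,100 − $5,000 = $513,100
First $151,000 at 44.5% = $67,195.00
Next $131,500 at 35% = $46,025.00
Next $42,500 at 28.5% = $12,112.50
Next $179,000 at 23% = $41,170.00
Remaining $9,100 at 19% = $1,729.00
Fee: $67,195.00 + $46,025.00 + $12,112.50 + $41,170.00 + $1,729.00 = $168,231.50
$168,231.50 is under the $231,000 cap.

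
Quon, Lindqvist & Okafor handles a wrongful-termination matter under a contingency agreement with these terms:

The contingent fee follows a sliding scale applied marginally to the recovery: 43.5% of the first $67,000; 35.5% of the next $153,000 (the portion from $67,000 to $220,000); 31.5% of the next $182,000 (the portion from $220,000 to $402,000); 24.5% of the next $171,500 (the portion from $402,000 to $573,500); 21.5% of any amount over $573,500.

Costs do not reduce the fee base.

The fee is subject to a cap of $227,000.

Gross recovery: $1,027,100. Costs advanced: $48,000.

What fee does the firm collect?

Fee base is the gross recovery, $1,027,100; costs are reimbursed separately.
First $67,000 at 43.5% = $29,145.00
Next $153,000 at 35.5% = $54,315.00
Next $182,000 at 31.5% = $57,330.00
Next $171,500 at 24.5% = $42,017.50
Remaining $453,600 at 21.5% = $97,524.00
Fee: $29,145.00 + $54,315.00 + $57,330.00 + $42,017.50 + $97,524.00 = $280,331.50
$280,331.50 exceeds the $227,000 cap, so the fee is capped at $227,000.00.

$227,000.00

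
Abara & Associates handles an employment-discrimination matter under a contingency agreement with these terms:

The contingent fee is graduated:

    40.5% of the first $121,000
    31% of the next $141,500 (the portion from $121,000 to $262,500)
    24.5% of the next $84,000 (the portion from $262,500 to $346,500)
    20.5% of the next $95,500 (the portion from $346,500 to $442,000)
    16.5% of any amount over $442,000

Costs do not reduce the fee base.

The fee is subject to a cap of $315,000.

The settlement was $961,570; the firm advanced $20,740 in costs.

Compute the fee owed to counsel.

$218,756.55

Fee base is the gross recovery, $961,570; costs are reimbursed separately.
First $121,000 at 40.5% = $49,005.00
Next $141,500 at 31% = $43,865.00
Next $84,000 at 24.5% = $20,580.00
Next $95,500 at 20.5% = $19,577.50
Remaining $519,570 at 16.5% = $85,729.05
Fee: $49,005.00 + $43,865.00 + $20,580.00 + $19,577.50 + $85,729.05 = $218,756.55
$218,756.55 is under the $315,000 cap.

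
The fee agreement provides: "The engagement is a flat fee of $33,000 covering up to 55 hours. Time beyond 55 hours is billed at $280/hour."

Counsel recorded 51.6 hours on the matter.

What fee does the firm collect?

$33,000.00

51.6 hours is within the 55-hour scope; only the flat fee applies.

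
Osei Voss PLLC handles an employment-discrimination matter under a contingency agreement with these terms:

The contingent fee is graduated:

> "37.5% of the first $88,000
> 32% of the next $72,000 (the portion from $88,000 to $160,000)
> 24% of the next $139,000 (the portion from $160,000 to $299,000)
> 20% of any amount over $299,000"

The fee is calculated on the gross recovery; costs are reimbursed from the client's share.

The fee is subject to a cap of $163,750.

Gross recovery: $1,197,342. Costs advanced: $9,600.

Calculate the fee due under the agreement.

Fee base is the gross recovery, $1,197,342; costs are reimbursed separately.
First $88,000 at 37.5% = $33,000.00
Next $72,000 at 32% = $23,040.00
Next $139,000 at 24% = $33,360.00
Remaining $898,342 at 20% = $179,668.40
Fee: $33,000.00 + $23,040.00 + $33,360.00 + $179,668.40 = $269,068.40
$269,068.40 exceeds the $163,750 cap, so the fee is capped at $163,750.00.

$163,750.00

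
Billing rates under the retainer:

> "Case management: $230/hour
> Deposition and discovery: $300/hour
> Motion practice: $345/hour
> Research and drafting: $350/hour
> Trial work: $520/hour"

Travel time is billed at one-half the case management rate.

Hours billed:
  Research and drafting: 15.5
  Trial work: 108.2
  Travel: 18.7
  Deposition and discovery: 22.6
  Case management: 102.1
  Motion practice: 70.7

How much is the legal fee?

$118,494.00

Case management: 102.1 × $230 = $23,483.00
Deposition and discovery: 22.6 × $300 = $6,780.00
Motion practice: 70.7 × $345 = $24,391.50
Research and drafting: 15.5 × $350 = $5,425.00
Trial work: 108.2 × $520 = $56,264.00
Subtotal: $23,483.00 + $6,780.00 + $24,391.50 + $5,425.00 + $56,264.00 = $116,343.50
Travel: 18.7 × ($230 ÷ 2) = 18.7 × $115.00 = $2,150.50
Total: $116,343.50 + $2,150.50 = $118,494.00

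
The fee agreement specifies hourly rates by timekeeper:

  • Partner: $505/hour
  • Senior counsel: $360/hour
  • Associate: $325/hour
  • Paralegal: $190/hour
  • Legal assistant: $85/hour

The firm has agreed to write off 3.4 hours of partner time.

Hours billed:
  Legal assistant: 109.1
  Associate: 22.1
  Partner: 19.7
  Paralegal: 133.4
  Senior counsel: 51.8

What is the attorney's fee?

$68,681.50

Partner: 19.7 × $505 = $9,948.50
Senior counsel: 51.8 × $360 = $18,648.00
Associate: 22.1 × $325 = $7,182.50
Paralegal: 133.4 × $190 = $25,346.00
Legal assistant: 109.1 × $85 = $9,273.50
Subtotal: $70,398.50
Write-off: 3.4 × $505 = $1,717.00
Total: $70,398.50 − $1,717.00 = $68,681.50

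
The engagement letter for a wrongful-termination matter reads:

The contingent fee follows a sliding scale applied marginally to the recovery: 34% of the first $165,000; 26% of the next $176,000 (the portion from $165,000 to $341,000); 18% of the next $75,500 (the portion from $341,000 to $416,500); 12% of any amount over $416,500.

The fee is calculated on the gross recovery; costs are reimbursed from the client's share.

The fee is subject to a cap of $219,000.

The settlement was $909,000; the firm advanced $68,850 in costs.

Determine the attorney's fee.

Fee base is the gross recovery, $909,000; costs are reimbursed separately.
First $165,000 at 34% = $56,100.00
Next $176,000 at 26% = $45,760.00
Next $75,500 at 18% = $13,590.00
Remaining $492,500 at 12% = $59,100.00
Fee: $56,100.00 + $45,760.00 + $13,590.00 + $59,100.00 = $174,550.00
$174,550.00 is under the $219,000 cap.

$174,550.00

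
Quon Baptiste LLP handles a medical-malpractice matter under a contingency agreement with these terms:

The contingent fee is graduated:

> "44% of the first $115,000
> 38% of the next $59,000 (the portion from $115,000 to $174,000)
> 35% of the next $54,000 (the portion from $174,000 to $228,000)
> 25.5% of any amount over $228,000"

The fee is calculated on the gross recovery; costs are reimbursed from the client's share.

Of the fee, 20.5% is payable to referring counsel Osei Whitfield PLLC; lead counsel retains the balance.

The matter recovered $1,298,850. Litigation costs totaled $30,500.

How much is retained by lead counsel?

$290,164.47

Fee base is the gross recovery, $1,298,850; costs are reimbursed separately.
First $115,000 at 44% = $50,600.00
Next $59,000 at 38% = $22,420.00
Next $54,000 at 35% = $18,900.00
Remaining $1,070,850 at 25.5% = $273,066.75
Fee: $50,600.00 + $22,420.00 + $18,900.00 + $273,066.75 = $364,986.75
Referral share: 20.5% of $364,986.75 = $74,822.28; lead counsel retains $364,986.75 − $74,822.28 = $290,164.47.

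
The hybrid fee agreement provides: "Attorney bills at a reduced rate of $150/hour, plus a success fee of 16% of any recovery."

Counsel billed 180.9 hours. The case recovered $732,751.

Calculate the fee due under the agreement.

Hourly: 180.9 × $150 = $27,135.00
Success fee: 16% of $732,751 = $117,240.16
Total: $27,135.00 + $117,240.16 = $144,375.16

$144,375.16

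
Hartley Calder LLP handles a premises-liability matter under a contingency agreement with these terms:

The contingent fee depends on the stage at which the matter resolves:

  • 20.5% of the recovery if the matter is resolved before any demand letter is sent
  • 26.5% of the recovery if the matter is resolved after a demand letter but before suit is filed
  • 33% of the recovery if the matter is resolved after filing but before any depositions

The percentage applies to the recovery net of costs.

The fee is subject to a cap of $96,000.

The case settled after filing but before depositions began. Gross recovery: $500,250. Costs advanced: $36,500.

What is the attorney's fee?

Fee base (net of costs): $500,250 − $36,500 = $463,750
The matter settled after filing but before depositions began, so the 33% rate applies.
$463,750 × 33% = $153,037.50
$153,037.50 exceeds the $96,000 cap, so the fee is capped at $96,000.00.

$96,000.00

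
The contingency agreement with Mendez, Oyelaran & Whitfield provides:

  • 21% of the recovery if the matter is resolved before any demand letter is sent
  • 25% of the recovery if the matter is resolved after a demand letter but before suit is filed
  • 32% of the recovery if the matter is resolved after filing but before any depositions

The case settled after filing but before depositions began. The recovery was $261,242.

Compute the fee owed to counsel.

The matter settled after filing but before depositions began, so the 32% rate applies.
$261,242 × 32% = $83,597.44

$83,597.44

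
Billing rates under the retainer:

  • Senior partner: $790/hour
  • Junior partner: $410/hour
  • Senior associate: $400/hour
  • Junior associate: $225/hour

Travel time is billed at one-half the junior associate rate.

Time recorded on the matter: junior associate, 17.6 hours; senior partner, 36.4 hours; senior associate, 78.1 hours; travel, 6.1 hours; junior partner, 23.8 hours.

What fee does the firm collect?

Senior partner: 36.4 × $790 = $28,756.00
Junior partner: 23.8 × $410 = $9,758.00
Senior associate: 78.1 × $400 = $31,240.00
Junior associate: 17.6 × $225 = $3,960.00
Subtotal: $28,756.00 + $9,758.00 + $31,240.00 + $3,960.00 = $73,714.00
Travel: 6.1 × ($225 ÷ 2) = 6.1 × $112.50 = $686.25
Total: $73,714.00 + $686.25 = $74,400.25

$74,400.25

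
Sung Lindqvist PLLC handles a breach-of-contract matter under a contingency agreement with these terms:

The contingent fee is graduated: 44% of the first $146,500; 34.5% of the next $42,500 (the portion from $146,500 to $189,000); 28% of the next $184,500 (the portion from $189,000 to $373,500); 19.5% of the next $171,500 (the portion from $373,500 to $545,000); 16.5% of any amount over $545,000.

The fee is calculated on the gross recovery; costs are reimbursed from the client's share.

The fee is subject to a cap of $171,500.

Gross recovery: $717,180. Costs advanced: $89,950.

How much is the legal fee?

$171,500.00

Fee base is the gross recovery, $717,180; costs are reimbursed separately.
First $146,500 at 44% = $64,460.00
Next $42,500 at 34.5% = $14,662.50
Next $184,500 at 28% = $51,660.00
Next $171,500 at 19.5% = $33,442.50
Remaining $172,180 at 16.5% = $28,409.70
Fee: $64,460.00 + $14,662.50 + $51,660.00 + $33,442.50 + $28,409.70 = $192,634.70
$192,634.70 exceeds the $171,500 cap, so the fee is capped at $171,500.00.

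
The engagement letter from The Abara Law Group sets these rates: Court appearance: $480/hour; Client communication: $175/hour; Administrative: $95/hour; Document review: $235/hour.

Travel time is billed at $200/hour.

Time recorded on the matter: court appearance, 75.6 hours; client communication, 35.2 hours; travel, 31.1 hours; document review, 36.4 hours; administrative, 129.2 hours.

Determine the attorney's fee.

$69,496.00

Court appearance: 75.6 × $480 = $36,288.00
Client communication: 35.2 × $175 = $6,160.00
Administrative: 129.2 × $95 = $12,274.00
Document review: 36.4 × $235 = $8,554.00
Subtotal: $36,288.00 + $6,160.00 + $12,274.00 + $8,554.00 = $63,276.00
Travel: 31.1 × $200 = $6,220.00
Total: $63,276.00 + $6,220.00 = $69,496.00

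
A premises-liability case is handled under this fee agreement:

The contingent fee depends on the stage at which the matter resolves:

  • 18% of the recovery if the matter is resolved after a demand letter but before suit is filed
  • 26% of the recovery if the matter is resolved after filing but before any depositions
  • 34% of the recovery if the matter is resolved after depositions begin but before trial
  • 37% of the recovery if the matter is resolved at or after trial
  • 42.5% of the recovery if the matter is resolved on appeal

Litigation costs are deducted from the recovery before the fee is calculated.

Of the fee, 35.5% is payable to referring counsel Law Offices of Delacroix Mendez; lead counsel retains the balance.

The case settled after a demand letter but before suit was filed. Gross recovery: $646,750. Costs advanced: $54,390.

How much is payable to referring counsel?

Fee base (net of costs): $646,750 − $54,390 = $592,360
The matter settled after a demand letter but before suit was filed, so the 18% rate applies.
$592,360 × 18% = $106,624.80
Referral share: 35.5% of $106,624.80 = $37,851.80; lead counsel retains $106,624.80 − $37,851.80 = $68,773.00.

$37,851.80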